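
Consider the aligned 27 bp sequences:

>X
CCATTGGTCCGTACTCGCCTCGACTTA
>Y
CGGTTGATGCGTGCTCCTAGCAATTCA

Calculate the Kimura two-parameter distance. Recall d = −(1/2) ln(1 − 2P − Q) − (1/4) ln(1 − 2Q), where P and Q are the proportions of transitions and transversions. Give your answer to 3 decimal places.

0.724

Of 27 sites, 7 differences are transitions and 5 are transversions, so P = 7/27 ≈ 0.259259 and Q = 5/27 ≈ 0.185185.
Under the Kimura two-parameter model, d = −½ ln(1 − 2P − Q) − ¼ ln(1 − 2Q).
1 − 2P − Q = 0.296297, giving −½ ln(0.296297) = 0.608196.
1 − 2Q = 0.62963, giving −¼ ln(0.62963) = 0.115656.
d = 0.608196 + 0.115656 = 0.723852.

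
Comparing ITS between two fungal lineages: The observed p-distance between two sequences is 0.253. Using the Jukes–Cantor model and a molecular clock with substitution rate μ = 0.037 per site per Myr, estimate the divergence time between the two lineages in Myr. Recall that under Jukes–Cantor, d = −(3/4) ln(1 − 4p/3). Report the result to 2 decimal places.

d = −(3/4) ln(1 − 4p/3) = −0.75 ln(1 − 0.337333) = −0.75 ln(0.662667)
  = −0.75 × (-0.411483) = 0.308612 substitutions/site.
Under a molecular clock d = 2μt, so t = d/(2μ) = 0.308612 / (2 × 0.037) = 4.17 Myr.

4.17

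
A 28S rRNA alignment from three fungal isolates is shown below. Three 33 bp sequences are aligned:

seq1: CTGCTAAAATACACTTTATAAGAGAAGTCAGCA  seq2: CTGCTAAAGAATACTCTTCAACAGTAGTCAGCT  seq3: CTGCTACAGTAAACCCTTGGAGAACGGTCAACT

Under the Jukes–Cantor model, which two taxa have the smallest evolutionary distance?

seq1 and seq2

seq1–seq2: 9/33 differ, p = 0.273, d = 0.339.
seq1–seq3: 13/33 differ, p = 0.394, d = 0.559.
seq2–seq3: 11/33 differ, p = 0.333, d = 0.441.
The smallest distance is between seq1 and seq2.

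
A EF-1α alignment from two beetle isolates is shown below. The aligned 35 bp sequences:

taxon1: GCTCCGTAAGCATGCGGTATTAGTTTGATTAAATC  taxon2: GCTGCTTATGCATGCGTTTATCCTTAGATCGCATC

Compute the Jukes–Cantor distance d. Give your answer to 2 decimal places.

The sequences differ at 12 of 35 sites, so p = 12/35 ≈ 0.342857.
d = −(3/4) ln(1 − 4p/3) = −0.75 ln(1 − 0.457143) = −0.75 ln(0.542857)
  = −0.75 × (-0.610909) = 0.458182 substitutions/site.

0.46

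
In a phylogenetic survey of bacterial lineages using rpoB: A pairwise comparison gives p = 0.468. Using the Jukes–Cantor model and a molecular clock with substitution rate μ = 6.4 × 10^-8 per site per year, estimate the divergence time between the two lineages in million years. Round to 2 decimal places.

5.73

d = −(3/4) ln(1 − 4p/3) = −0.75 ln(1 − 0.624) = −0.75 ln(0.376)
  = −0.75 × (-0.978166) = 0.733625 substitutions/site.
Under a molecular clock d = 2μt, so t = d/(2μ) = 0.733625 / (2 × 6.4 × 10^-8) = 5.73 million years.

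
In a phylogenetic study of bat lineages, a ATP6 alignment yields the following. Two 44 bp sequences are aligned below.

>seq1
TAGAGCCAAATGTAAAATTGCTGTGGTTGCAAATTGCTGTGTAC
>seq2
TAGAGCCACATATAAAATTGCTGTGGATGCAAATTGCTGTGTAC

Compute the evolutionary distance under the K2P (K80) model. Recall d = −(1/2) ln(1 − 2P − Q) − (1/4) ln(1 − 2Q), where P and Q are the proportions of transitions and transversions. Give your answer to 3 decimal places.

0.071

Of 44 sites, 1 differences are transitions and 2 are transversions, so P = 1/44 ≈ 0.022727 and Q = 2/44 ≈ 0.045455.
Under the Kimura two-parameter model, d = −½ ln(1 − 2P − Q) − ¼ ln(1 − 2Q).
1 − 2P − Q = 0.909091, giving −½ ln(0.909091) = 0.047655.
1 − 2Q = 0.90909, giving −¼ ln(0.90909) = 0.023828.
d = 0.047655 + 0.023828 = 0.071483.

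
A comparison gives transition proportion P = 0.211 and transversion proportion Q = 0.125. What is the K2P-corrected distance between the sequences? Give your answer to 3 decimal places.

Under the Kimura two-parameter model, d = −½ ln(1 − 2P − Q) − ¼ ln(1 − 2Q).
1 − 2P − Q = 0.453, giving −½ ln(0.453) = 0.395932.
1 − 2Q = 0.75, giving −¼ ln(0.75) = 0.071921.
d = 0.395932 + 0.071921 = 0.467853.

0.468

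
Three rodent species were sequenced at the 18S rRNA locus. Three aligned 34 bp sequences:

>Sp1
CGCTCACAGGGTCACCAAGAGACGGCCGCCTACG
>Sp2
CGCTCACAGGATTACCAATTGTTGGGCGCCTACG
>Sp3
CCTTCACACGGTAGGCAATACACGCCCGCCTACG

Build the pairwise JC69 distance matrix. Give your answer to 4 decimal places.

Sp1–Sp2: 7/34 sites differ → p ≈ 0.205882, d = −0.75 ln(1 − 0.274509) = 0.240680 ≈ 0.2407.
Sp1–Sp3: 9/34 sites differ → p ≈ 0.264706, d = −0.75 ln(1 − 0.352941) = 0.326488 ≈ 0.3265.
Sp2–Sp3: 13/34 sites differ → p ≈ 0.382353, d = −0.75 ln(1 − 0.509804) = 0.534712 ≈ 0.5347.

d(Sp1,Sp2) = 0.2407, d(Sp1,Sp3) = 0.3265, d(Sp2,Sp3) = 0.5347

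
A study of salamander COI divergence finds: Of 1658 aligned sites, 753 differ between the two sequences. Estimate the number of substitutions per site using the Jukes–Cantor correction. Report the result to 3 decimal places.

p = 753/1658 ≈ 0.454162.
d = −(3/4) ln(1 − 4p/3) = −0.75 ln(1 − 0.605549) = −0.75 ln(0.394451)
  = −0.75 × (-0.930260) = 0.697695 substitutions/site.

0.698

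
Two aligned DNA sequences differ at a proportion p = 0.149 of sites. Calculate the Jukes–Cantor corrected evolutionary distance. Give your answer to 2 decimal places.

d = −(3/4) ln(1 − 4p/3) = −0.75 ln(1 − 0.198667) = −0.75 ln(0.801333)
  = −0.75 × (-0.221479) = 0.166109 substitutions/site.

0.17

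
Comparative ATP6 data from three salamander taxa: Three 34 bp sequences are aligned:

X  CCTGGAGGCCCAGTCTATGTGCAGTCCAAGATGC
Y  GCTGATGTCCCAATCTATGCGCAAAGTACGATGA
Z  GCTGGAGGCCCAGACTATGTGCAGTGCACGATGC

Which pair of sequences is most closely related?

X and Z

X–Y: 12/34 differ, p = 0.353, d = 0.477.
X–Z: 4/34 differ, p = 0.118, d = 0.128.
Y–Z: 10/34 differ, p = 0.294, d = 0.373.
The smallest distance is between X and Z.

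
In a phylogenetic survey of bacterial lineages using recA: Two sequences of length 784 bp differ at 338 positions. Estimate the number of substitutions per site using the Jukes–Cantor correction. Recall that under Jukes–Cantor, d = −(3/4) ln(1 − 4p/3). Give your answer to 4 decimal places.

0.6414

p = 338/784 ≈ 0.431122.
d = −(3/4) ln(1 − 4p/3) = −0.75 ln(1 − 0.574829) = −0.75 ln(0.425171)
  = −0.75 × (-0.855264) = 0.641448 substitutions/site.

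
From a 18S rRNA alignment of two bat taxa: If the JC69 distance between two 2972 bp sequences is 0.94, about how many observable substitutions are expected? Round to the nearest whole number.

Invert JC69: p = (3/4)(1 − e^(−4d/3)) = 0.75 × (1 − e^(-1.253333)) = 0.75 × (1 − 0.285551) = 0.535837.
Expected differing sites = pL ≈ 0.535837 × 2972 = 1592.507564 ≈ 1593.

1593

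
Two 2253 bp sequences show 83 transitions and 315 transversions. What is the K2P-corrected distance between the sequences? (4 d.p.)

0.2021

P = 83/2253 ≈ 0.03684 and Q = 315/2253 ≈ 0.139814.
Under the Kimura two-parameter model, d = −½ ln(1 − 2P − Q) − ¼ ln(1 − 2Q).
1 − 2P − Q = 0.786506, giving −½ ln(0.786506) = 0.120077.
1 − 2Q = 0.720372, giving −¼ ln(0.720372) = 0.081997.
d = 0.120077 + 0.081997 = 0.202074.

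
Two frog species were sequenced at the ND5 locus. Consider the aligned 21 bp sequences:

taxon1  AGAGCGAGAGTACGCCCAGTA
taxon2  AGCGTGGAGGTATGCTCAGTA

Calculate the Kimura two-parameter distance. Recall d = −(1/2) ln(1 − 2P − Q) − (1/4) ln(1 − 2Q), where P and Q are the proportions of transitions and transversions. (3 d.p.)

0.508

Of 21 sites, 6 differences are transitions and 1 are transversions, so P = 6/21 ≈ 0.285714 and Q = 1/21 ≈ 0.047619.
Under the Kimura two-parameter model, d = −½ ln(1 − 2P − Q) − ¼ ln(1 − 2Q).
1 − 2P − Q = 0.380953, giving −½ ln(0.380953) = 0.482540.
1 − 2Q = 0.904762, giving −¼ ln(0.904762) = 0.025021.
d = 0.482540 + 0.025021 = 0.507561.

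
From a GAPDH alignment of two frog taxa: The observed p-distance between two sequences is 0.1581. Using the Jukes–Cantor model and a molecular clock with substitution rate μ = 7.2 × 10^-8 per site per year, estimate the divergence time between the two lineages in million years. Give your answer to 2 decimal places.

d = −(3/4) ln(1 − 4p/3) = −0.75 ln(1 − 0.2108) = −0.75 ln(0.7892)
  = −0.75 × (-0.236736) = 0.177552 substitutions/site.
Under a molecular clock d = 2μt, so t = d/(2μ) = 0.177552 / (2 × 7.2 × 10^-8) = 1.23 million years.

1.23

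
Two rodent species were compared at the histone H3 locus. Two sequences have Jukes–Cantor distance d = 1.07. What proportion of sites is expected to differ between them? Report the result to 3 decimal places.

0.570

p = (3/4)(1 − e^(−4d/3)) = 0.75 × (1 − e^(-1.426667)) = 0.75 × (1 − 0.240108) = 0.569919.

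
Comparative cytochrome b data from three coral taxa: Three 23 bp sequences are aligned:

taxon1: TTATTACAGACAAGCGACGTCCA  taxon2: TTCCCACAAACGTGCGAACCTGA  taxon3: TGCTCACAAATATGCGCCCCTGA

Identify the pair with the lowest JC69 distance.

taxon1–taxon2: 11/23 differ, p = 0.478, d = 0.761.
taxon1–taxon3: 11/23 differ, p = 0.478, d = 0.761.
taxon2–taxon3: 6/23 differ, p = 0.261, d = 0.321.
The smallest distance is between taxon2 and taxon3.

taxon2 and taxon3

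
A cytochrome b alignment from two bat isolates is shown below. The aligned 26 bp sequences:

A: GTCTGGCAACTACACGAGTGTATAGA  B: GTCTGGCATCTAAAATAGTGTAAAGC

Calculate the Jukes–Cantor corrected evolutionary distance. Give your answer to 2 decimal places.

The sequences differ at 6 of 26 sites (9, 13, 15, 16, 23, 26), so p = 6/26 ≈ 0.230769.
d = −(3/4) ln(1 − 4p/3) = −0.75 ln(1 − 0.307692) = −0.75 ln(0.692308)
  = −0.75 × (-0.367724) = 0.275793 substitutions/site.

0.28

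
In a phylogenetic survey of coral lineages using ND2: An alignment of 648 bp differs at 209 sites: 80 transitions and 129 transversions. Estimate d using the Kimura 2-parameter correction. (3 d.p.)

P = 80/648 ≈ 0.123457 and Q = 129/648 ≈ 0.199074.
Under the Kimura two-parameter model, d = −½ ln(1 − 2P − Q) − ¼ ln(1 − 2Q).
1 − 2P − Q = 0.554012, giving −½ ln(0.554012) = 0.295284.
1 − 2Q = 0.601852, giving −¼ ln(0.601852) = 0.126936.
d = 0.295284 + 0.126936 = 0.422220.

0.422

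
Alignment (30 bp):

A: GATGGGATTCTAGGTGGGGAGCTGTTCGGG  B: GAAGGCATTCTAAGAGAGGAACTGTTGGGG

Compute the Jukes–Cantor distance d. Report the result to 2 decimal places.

0.28

The sequences differ at 7 of 30 sites (3, 6, 13, 15, 17, 21, 27), so p = 7/30 ≈ 0.233333.
d = −(3/4) ln(1 − 4p/3) = −0.75 ln(1 − 0.311111) = −0.75 ln(0.688889)
  = −0.75 × (-0.372675) = 0.279506 substitutions/site.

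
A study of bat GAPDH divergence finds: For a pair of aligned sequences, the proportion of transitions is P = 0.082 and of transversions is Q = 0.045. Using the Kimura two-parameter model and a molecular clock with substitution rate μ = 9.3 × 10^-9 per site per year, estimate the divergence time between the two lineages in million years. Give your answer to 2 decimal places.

Under the Kimura two-parameter model, d = −½ ln(1 − 2P − Q) − ¼ ln(1 − 2Q).
1 − 2P − Q = 0.791, giving −½ ln(0.791) = 0.117229.
1 − 2Q = 0.91, giving −¼ ln(0.91) = 0.023578.
d = 0.117229 + 0.023578 = 0.140807.
Under a molecular clock d = 2μt, so t = d/(2μ) = 0.140807 / (2 × 9.3 × 10^-9) = 7.57 million years.

7.57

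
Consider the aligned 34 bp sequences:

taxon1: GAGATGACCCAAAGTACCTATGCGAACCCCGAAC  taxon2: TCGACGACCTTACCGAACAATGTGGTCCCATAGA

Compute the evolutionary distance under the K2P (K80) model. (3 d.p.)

0.827

Of 34 sites, 5 differences are transitions and 12 are transversions, so P = 5/34 ≈ 0.147059 and Q = 12/34 ≈ 0.352941.
Under the Kimura two-parameter model, d = −½ ln(1 − 2P − Q) − ¼ ln(1 − 2Q).
1 − 2P − Q = 0.352941, giving −½ ln(0.352941) = 0.520727.
1 − 2Q = 0.294118, giving −¼ ln(0.294118) = 0.305944.
d = 0.520727 + 0.305944 = 0.826671.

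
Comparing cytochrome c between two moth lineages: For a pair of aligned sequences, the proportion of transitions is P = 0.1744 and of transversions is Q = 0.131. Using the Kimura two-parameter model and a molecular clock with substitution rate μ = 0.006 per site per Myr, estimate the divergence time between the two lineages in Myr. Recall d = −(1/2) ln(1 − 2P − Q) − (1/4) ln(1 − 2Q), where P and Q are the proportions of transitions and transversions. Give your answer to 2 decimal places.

Under the Kimura two-parameter model, d = −½ ln(1 − 2P − Q) − ¼ ln(1 − 2Q).
1 − 2P − Q = 0.5202, giving −½ ln(0.5202) = 0.326771.
1 − 2Q = 0.738, giving −¼ ln(0.738) = 0.075953.
d = 0.326771 + 0.075953 = 0.402724.
Under a molecular clock d = 2μt, so t = d/(2μ) = 0.402724 / (2 × 0.006) = 33.56 Myr.

33.56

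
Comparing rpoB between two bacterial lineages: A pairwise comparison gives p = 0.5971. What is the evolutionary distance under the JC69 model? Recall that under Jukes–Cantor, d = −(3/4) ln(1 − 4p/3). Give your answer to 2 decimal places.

1.19

d = −(3/4) ln(1 − 4p/3) = −0.75 ln(1 − 0.796133) = −0.75 ln(0.203867)
  = −0.75 × (-1.590287) = 1.192715 substitutions/site.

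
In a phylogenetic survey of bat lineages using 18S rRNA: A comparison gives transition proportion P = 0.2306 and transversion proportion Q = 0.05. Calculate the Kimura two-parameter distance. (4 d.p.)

0.3842

Under the Kimura two-parameter model, d = −½ ln(1 − 2P − Q) − ¼ ln(1 − 2Q).
1 − 2P − Q = 0.4888, giving −½ ln(0.4888) = 0.357901.
1 − 2Q = 0.9, giving −¼ ln(0.9) = 0.026340.
d = 0.357901 + 0.026340 = 0.384241.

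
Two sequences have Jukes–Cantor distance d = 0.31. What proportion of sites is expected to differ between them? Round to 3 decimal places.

0.254

p = (3/4)(1 − e^(−4d/3)) = 0.75 × (1 − e^(-0.413333)) = 0.75 × (1 − 0.661442) = 0.253919.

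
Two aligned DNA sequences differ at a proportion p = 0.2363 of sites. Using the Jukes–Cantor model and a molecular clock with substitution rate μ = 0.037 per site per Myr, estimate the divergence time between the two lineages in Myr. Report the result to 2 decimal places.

d = −(3/4) ln(1 − 4p/3) = −0.75 ln(1 − 0.315067) = −0.75 ln(0.684933)
  = −0.75 × (-0.378434) = 0.283826 substitutions/site.
Under a molecular clock d = 2μt, so t = d/(2μ) = 0.283826 / (2 × 0.037) = 3.84 Myr.

3.84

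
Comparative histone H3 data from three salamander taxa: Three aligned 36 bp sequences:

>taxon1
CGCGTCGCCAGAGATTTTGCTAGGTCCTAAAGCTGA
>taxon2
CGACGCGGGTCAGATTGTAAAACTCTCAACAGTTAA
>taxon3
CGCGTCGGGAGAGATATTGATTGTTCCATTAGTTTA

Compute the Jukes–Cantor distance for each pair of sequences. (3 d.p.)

d(taxon1,taxon2) = 0.912, d(taxon1,taxon3) = 0.392, d(taxon2,taxon3) = 0.673

taxon1–taxon2: 19/36 sites differ → p ≈ 0.527778, d = −0.75 ln(1 − 0.703704) = 0.912297 ≈ 0.912.
taxon1–taxon3: 11/36 sites differ → p ≈ 0.305556, d = −0.75 ln(1 − 0.407408) = 0.392437 ≈ 0.392.
taxon2–taxon3: 16/36 sites differ → p ≈ 0.444444, d = −0.75 ln(1 − 0.592592) = 0.673455 ≈ 0.673.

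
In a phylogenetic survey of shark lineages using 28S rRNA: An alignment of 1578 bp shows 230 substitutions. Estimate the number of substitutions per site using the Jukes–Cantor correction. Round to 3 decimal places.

p = 230/1578 ≈ 0.145754.
d = −(3/4) ln(1 − 4p/3) = −0.75 ln(1 − 0.194339) = −0.75 ln(0.805661)
  = −0.75 × (-0.216092) = 0.162069 substitutions/site.

0.162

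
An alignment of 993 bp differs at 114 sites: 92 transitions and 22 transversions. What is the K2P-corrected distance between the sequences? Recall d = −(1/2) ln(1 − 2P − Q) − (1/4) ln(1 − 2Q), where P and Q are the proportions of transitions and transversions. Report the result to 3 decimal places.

0.128

P = 92/993 ≈ 0.092649 and Q = 22/993 ≈ 0.022155.
Under the Kimura two-parameter model, d = −½ ln(1 − 2P − Q) − ¼ ln(1 − 2Q).
1 − 2P − Q = 0.792547, giving −½ ln(0.792547) = 0.116252.
1 − 2Q = 0.95569, giving −¼ ln(0.95569) = 0.011330.
d = 0.116252 + 0.011330 = 0.127582.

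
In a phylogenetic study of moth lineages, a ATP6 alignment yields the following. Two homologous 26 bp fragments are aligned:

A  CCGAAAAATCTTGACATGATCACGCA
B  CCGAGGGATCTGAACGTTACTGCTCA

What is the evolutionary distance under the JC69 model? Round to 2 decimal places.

The sequences differ at 11 of 26 sites, so p = 11/26 ≈ 0.423077.
d = −(3/4) ln(1 − 4p/3) = −0.75 ln(1 − 0.564103) = −0.75 ln(0.435897)
  = −0.75 × (-0.830349) = 0.622762 substitutions/site.

0.62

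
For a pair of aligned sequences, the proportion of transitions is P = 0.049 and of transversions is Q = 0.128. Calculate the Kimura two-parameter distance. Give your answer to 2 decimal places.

Under the Kimura two-parameter model, d = −½ ln(1 − 2P − Q) − ¼ ln(1 − 2Q).
1 − 2P − Q = 0.774, giving −½ ln(0.774) = 0.128092.
1 − 2Q = 0.744, giving −¼ ln(0.744) = 0.073929.
d = 0.128092 + 0.073929 = 0.202021.

0.20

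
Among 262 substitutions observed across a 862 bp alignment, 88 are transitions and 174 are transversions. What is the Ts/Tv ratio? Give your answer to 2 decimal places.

R = 88/174 = 0.505747… ≈ 0.51 (to 2 d.p.).

0.51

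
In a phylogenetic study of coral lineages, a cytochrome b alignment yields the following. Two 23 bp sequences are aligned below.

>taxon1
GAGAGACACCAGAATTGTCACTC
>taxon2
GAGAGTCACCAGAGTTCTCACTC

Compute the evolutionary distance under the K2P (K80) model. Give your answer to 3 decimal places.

0.143

Of 23 sites, 1 differences are transitions and 2 are transversions, so P = 1/23 ≈ 0.043478 and Q = 2/23 ≈ 0.086957.
Under the Kimura two-parameter model, d = −½ ln(1 − 2P − Q) − ¼ ln(1 − 2Q).
1 − 2P − Q = 0.826087, giving −½ ln(0.826087) = 0.095528.
1 − 2Q = 0.826086, giving −¼ ln(0.826086) = 0.047764.
d = 0.095528 + 0.047764 = 0.143292.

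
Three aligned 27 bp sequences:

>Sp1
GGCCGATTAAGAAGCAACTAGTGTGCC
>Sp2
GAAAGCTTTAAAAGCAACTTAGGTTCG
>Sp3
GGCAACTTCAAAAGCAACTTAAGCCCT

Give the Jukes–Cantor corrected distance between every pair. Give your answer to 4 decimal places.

d(Sp1,Sp2) = 0.5876, d(Sp1,Sp3) = 0.5876, d(Sp2,Sp3) = 0.3770

Sp1–Sp2: 11/27 sites differ → p ≈ 0.407407, d = −0.75 ln(1 − 0.543209) = 0.587647 ≈ 0.5876.
Sp1–Sp3: 11/27 sites differ → p ≈ 0.407407, d = −0.75 ln(1 − 0.543209) = 0.587647 ≈ 0.5876.
Sp2–Sp3: 8/27 sites differ → p ≈ 0.296296, d = −0.75 ln(1 − 0.395061) = 0.376971 ≈ 0.3770.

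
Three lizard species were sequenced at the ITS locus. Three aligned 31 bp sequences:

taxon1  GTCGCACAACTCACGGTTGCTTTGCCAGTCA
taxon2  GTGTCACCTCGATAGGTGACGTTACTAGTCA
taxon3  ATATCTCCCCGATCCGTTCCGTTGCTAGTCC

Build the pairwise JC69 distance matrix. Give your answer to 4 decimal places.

taxon1–taxon2: 13/31 sites differ → p ≈ 0.419355, d = −0.75 ln(1 − 0.55914) = 0.614271 ≈ 0.6143.
taxon1–taxon3: 14/31 sites differ → p ≈ 0.451613, d = −0.75 ln(1 − 0.602151) = 0.691262 ≈ 0.6913.
taxon2–taxon3: 10/31 sites differ → p ≈ 0.322581, d = −0.75 ln(1 − 0.430108) = 0.421731 ≈ 0.4217.

d(taxon1,taxon2) = 0.6143, d(taxon1,taxon3) = 0.6913, d(taxon2,taxon3) = 0.4217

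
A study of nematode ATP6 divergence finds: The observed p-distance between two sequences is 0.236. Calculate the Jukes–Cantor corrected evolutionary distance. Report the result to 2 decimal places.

d = −(3/4) ln(1 − 4p/3) = −0.75 ln(1 − 0.314667) = −0.75 ln(0.685333)
  = −0.75 × (-0.377850) = 0.283388 substitutions/site.

0.28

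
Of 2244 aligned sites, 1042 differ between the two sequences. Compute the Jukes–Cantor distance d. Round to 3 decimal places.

p = 1042/2244 ≈ 0.464349.
d = −(3/4) ln(1 − 4p/3) = −0.75 ln(1 − 0.619132) = −0.75 ln(0.380868)
  = −0.75 × (-0.965302) = 0.723977 substitutions/site.

0.724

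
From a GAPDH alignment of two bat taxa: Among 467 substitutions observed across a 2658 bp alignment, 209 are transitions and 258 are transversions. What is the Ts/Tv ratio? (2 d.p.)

0.81

R = 209/258 = 0.810077… ≈ 0.81 (to 2 d.p.).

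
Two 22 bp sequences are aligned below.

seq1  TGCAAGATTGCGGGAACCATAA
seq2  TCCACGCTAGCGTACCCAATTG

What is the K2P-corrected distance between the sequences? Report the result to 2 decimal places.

0.87

Of 22 sites, 2 differences are transitions and 9 are transversions, so P = 2/22 ≈ 0.090909 and Q = 9/22 ≈ 0.409091.
Under the Kimura two-parameter model, d = −½ ln(1 − 2P − Q) − ¼ ln(1 − 2Q).
1 − 2P − Q = 0.409091, giving −½ ln(0.409091) = 0.446909.
1 − 2Q = 0.181818, giving −¼ ln(0.181818) = 0.426187.
d = 0.446909 + 0.426187 = 0.873096.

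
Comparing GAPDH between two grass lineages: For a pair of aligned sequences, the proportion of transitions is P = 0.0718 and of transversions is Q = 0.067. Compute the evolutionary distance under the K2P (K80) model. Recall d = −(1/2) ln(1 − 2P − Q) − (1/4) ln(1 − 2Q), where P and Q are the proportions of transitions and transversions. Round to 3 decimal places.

Under the Kimura two-parameter model, d = −½ ln(1 − 2P − Q) − ¼ ln(1 − 2Q).
1 − 2P − Q = 0.7894, giving −½ ln(0.7894) = 0.118241.
1 − 2Q = 0.866, giving −¼ ln(0.866) = 0.035968.
d = 0.118241 + 0.035968 = 0.154209.

0.154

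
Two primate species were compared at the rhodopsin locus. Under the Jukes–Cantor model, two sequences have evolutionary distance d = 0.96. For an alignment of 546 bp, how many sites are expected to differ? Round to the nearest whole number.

Invert JC69: p = (3/4)(1 − e^(−4d/3)) = 0.75 × (1 − e^(-1.28)) = 0.75 × (1 − 0.278037) = 0.541472.
Expected differing sites = pL ≈ 0.541472 × 546 = 295.643712 ≈ 296.

296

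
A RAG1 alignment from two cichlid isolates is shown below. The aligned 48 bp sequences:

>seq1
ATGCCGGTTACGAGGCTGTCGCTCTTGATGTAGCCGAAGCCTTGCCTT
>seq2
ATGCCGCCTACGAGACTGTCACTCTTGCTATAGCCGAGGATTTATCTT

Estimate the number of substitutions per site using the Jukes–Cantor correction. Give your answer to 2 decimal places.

The sequences differ at 11 of 48 sites, so p = 11/48 ≈ 0.229167.
d = −(3/4) ln(1 − 4p/3) = −0.75 ln(1 − 0.305556) = −0.75 ln(0.694444)
  = −0.75 × (-0.364644) = 0.273483 substitutions/site.

0.27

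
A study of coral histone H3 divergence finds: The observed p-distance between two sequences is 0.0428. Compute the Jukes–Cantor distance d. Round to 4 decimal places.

0.0441

d = −(3/4) ln(1 − 4p/3) = −0.75 ln(1 − 0.057067) = −0.75 ln(0.942933)
  = −0.75 × (-0.058760) = 0.044070 substitutions/site.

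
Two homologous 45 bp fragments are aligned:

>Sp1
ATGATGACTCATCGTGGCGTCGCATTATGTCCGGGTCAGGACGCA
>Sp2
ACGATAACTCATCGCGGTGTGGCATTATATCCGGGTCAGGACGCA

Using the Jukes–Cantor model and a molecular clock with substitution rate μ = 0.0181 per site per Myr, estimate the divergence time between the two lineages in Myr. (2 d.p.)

4.06

The sequences differ at 6 of 45 sites (2, 6, 15, 18, 21, 29), so p = 6/45 ≈ 0.133333.
d = −(3/4) ln(1 − 4p/3) = −0.75 ln(1 − 0.177777) = −0.75 ln(0.822223)
  = −0.75 × (-0.195744) = 0.146808 substitutions/site.
Under a molecular clock d = 2μt, so t = d/(2μ) = 0.146808 / (2 × 0.0181) = 4.06 Myr.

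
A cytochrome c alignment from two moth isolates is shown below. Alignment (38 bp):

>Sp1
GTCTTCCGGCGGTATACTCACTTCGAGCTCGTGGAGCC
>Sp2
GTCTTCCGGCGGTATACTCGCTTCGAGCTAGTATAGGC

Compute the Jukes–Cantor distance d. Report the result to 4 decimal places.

The sequences differ at 5 of 38 sites (20, 30, 33, 34, 37), so p = 5/38 ≈ 0.131579.
d = −(3/4) ln(1 − 4p/3) = −0.75 ln(1 − 0.175439) = −0.75 ln(0.824561)
  = −0.75 × (-0.192904) = 0.144678 substitutions/site.

0.1447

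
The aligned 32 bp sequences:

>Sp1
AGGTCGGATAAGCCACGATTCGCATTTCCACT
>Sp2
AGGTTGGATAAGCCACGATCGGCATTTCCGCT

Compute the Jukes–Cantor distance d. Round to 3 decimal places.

0.137

The sequences differ at 4 of 32 sites (5, 20, 21, 30), so p = 4/32 = 0.125.
d = −(3/4) ln(1 − 4p/3) = −0.75 ln(1 − 0.166667) = −0.75 ln(0.833333)
  = −0.75 × (-0.182322) = 0.136742 substitutions/site.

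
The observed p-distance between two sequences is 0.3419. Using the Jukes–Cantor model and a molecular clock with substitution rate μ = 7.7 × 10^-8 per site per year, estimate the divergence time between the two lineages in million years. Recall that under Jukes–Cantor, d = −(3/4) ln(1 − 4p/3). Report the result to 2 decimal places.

d = −(3/4) ln(1 − 4p/3) = −0.75 ln(1 − 0.455867) = −0.75 ln(0.544133)
  = −0.75 × (-0.608562) = 0.456422 substitutions/site.
Under a molecular clock d = 2μt, so t = d/(2μ) = 0.456422 / (2 × 7.7 × 10^-8) = 2.96 million years.

2.96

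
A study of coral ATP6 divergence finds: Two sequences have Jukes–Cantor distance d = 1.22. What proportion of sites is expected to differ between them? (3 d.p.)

0.603

p = (3/4)(1 − e^(−4d/3)) = 0.75 × (1 − e^(-1.626667)) = 0.75 × (1 − 0.196584) = 0.602562.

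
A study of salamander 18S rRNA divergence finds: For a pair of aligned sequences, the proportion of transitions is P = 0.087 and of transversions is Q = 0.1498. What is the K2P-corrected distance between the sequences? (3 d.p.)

Under the Kimura two-parameter model, d = −½ ln(1 − 2P − Q) − ¼ ln(1 − 2Q).
1 − 2P − Q = 0.6762, giving −½ ln(0.6762) = 0.195633.
1 − 2Q = 0.7004, giving −¼ ln(0.7004) = 0.089026.
d = 0.195633 + 0.089026 = 0.284659.

0.285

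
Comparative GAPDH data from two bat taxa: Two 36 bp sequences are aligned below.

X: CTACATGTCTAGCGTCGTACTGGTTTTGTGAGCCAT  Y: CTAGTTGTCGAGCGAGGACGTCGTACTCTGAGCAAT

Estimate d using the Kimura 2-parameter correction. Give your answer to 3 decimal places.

Of 36 sites, 1 differences are transitions and 12 are transversions, so P = 1/36 ≈ 0.027778 and Q = 12/36 ≈ 0.333333.
Under the Kimura two-parameter model, d = −½ ln(1 − 2P − Q) − ¼ ln(1 − 2Q).
1 − 2P − Q = 0.611111, giving −½ ln(0.611111) = 0.246238.
1 − 2Q = 0.333334, giving −¼ ln(0.333334) = 0.274653.
d = 0.246238 + 0.274653 = 0.520891.

0.521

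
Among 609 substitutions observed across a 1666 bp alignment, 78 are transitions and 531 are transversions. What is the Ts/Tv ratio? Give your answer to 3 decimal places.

0.147

R = 78/531 = 0.146892… ≈ 0.147 (to 3 d.p.).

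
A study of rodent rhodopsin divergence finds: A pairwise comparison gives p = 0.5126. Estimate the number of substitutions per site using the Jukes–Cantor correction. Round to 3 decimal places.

0.863

d = −(3/4) ln(1 − 4p/3) = −0.75 ln(1 − 0.683467) = −0.75 ln(0.316533)
  = −0.75 × (-1.150328) = 0.862746 substitutions/site.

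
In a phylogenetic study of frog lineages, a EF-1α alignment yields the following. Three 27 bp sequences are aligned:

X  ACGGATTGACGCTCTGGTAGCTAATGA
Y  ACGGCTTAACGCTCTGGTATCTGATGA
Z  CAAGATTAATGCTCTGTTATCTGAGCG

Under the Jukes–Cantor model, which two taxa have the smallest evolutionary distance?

X and Y

X–Y: 4/27 differ, p = 0.148, d = 0.165.
X–Z: 11/27 differ, p = 0.407, d = 0.588.
Y–Z: 9/27 differ, p = 0.333, d = 0.441.
The smallest distance is between X and Y.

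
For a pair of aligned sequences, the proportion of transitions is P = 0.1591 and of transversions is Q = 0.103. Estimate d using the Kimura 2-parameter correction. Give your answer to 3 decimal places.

Under the Kimura two-parameter model, d = −½ ln(1 − 2P − Q) − ¼ ln(1 − 2Q).
1 − 2P − Q = 0.5788, giving −½ ln(0.5788) = 0.273399.
1 − 2Q = 0.794, giving −¼ ln(0.794) = 0.057668.
d = 0.273399 + 0.057668 = 0.331067.

0.331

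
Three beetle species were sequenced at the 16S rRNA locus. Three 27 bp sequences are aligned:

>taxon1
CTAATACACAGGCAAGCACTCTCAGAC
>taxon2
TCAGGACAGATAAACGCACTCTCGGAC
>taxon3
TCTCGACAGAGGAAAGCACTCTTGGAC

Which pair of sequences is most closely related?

taxon2 and taxon3

taxon1–taxon2: 10/27 differ, p = 0.370, d = 0.511.
taxon1–taxon3: 9/27 differ, p = 0.333, d = 0.441.
taxon2–taxon3: 6/27 differ, p = 0.222, d = 0.264.
The smallest distance is between taxon2 and taxon3.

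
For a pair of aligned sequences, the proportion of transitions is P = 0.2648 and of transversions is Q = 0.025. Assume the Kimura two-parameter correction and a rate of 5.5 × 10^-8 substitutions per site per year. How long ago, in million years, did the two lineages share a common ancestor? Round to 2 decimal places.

Under the Kimura two-parameter model, d = −½ ln(1 − 2P − Q) − ¼ ln(1 − 2Q).
1 − 2P − Q = 0.4454, giving −½ ln(0.4454) = 0.404391.
1 − 2Q = 0.95, giving −¼ ln(0.95) = 0.012823.
d = 0.404391 + 0.012823 = 0.417214.
Under a molecular clock d = 2μt, so t = d/(2μ) = 0.417214 / (2 × 5.5 × 10^-8) = 3.79 million years.

3.79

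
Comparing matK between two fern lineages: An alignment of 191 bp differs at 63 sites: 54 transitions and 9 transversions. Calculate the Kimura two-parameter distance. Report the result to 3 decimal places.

0.499

P = 54/191 ≈ 0.282723 and Q = 9/191 ≈ 0.04712.
Under the Kimura two-parameter model, d = −½ ln(1 − 2P − Q) − ¼ ln(1 − 2Q).
1 − 2P − Q = 0.387434, giving −½ ln(0.387434) = 0.474105.
1 − 2Q = 0.90576, giving −¼ ln(0.90576) = 0.024745.
d = 0.474105 + 0.024745 = 0.498850.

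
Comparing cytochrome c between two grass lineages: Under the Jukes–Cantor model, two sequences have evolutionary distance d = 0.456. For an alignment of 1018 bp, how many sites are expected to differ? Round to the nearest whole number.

Invert JC69: p = (3/4)(1 − e^(−4d/3)) = 0.75 × (1 − e^(-0.608)) = 0.75 × (1 − 0.544439) = 0.341671.
Expected differing sites = pL ≈ 0.341671 × 1018 = 347.821078 ≈ 348.

348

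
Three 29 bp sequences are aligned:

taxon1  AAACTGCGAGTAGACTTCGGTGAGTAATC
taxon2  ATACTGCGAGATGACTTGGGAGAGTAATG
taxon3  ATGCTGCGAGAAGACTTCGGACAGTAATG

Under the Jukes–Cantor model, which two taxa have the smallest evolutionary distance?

taxon2 and taxon3

taxon1–taxon2: 6/29 differ, p = 0.207, d = 0.242.
taxon1–taxon3: 6/29 differ, p = 0.207, d = 0.242.
taxon2–taxon3: 4/29 differ, p = 0.138, d = 0.152.
The smallest distance is between taxon2 and taxon3.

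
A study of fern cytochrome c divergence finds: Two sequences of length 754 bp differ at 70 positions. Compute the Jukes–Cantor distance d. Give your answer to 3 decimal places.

p = 70/754 ≈ 0.092838.
d = −(3/4) ln(1 − 4p/3) = −0.75 ln(1 − 0.123784) = −0.75 ln(0.876216)
  = −0.75 × (-0.132143) = 0.099107 substitutions/site.

0.099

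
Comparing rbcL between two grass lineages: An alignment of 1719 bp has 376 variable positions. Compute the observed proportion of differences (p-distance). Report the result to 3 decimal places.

p = 376/1719 = 0.218731… ≈ 0.219 (to 3 d.p.).

0.219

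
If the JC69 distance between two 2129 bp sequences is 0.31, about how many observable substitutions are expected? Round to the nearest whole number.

541

Invert JC69: p = (3/4)(1 − e^(−4d/3)) = 0.75 × (1 − e^(-0.413333)) = 0.75 × (1 − 0.661442) = 0.253919.
Expected differing sites = pL ≈ 0.253919 × 2129 = 540.593551 ≈ 541.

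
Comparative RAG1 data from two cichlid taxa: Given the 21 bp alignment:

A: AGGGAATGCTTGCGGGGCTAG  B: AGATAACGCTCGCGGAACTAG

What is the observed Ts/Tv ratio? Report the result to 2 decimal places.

5.00

Transitions are A↔G and C↔T; transversions are all other mismatches.
Transitions: 5. Transversions: 1.
R = 5/1 = 5.00.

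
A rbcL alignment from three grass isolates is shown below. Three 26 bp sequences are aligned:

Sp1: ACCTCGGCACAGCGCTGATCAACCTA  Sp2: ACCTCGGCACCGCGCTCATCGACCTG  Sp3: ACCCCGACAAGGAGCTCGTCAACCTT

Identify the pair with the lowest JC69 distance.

Sp1 and Sp2

Sp1–Sp2: 4/26 differ, p = 0.154, d = 0.172.
Sp1–Sp3: 8/26 differ, p = 0.308, d = 0.396.
Sp2–Sp3: 8/26 differ, p = 0.308, d = 0.396.
The smallest distance is between Sp1 and Sp2.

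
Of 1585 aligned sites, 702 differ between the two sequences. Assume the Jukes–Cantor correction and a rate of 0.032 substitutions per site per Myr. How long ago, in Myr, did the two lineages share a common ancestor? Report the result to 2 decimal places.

10.46

p = 702/1585 ≈ 0.442902.
d = −(3/4) ln(1 − 4p/3) = −0.75 ln(1 − 0.590536) = −0.75 ln(0.409464)
  = −0.75 × (-0.892906) = 0.669680 substitutions/site.
Under a molecular clock d = 2μt, so t = d/(2μ) = 0.669680 / (2 × 0.032) = 10.46 Myr.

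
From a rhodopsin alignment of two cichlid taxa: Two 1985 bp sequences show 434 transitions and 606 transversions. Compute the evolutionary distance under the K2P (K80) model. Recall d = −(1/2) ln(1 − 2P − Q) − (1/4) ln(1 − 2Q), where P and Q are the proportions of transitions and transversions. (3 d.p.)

0.914

P = 434/1985 ≈ 0.21864 and Q = 606/1985 ≈ 0.30529.
Under the Kimura two-parameter model, d = −½ ln(1 − 2P − Q) − ¼ ln(1 − 2Q).
1 − 2P − Q = 0.25743, giving −½ ln(0.25743) = 0.678504.
1 − 2Q = 0.38942, giving −¼ ln(0.38942) = 0.235774.
d = 0.678504 + 0.235774 = 0.914278.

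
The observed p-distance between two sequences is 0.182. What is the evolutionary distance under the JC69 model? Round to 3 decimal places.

d = −(3/4) ln(1 − 4p/3) = −0.75 ln(1 − 0.242667) = −0.75 ln(0.757333)
  = −0.75 × (-0.277952) = 0.208464 substitutions/site.

0.208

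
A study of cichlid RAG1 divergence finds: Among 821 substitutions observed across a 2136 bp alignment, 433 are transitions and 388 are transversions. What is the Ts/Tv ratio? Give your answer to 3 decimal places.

R = 433/388 = 1.115979… ≈ 1.116 (to 3 d.p.).

1.116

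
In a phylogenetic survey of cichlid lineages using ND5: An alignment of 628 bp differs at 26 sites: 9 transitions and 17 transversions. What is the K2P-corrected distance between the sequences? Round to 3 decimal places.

P = 9/628 ≈ 0.014331 and Q = 17/628 ≈ 0.02707.
Under the Kimura two-parameter model, d = −½ ln(1 − 2P − Q) − ¼ ln(1 − 2Q).
1 − 2P − Q = 0.944268, giving −½ ln(0.944268) = 0.028673.
1 − 2Q = 0.94586, giving −¼ ln(0.94586) = 0.013915.
d = 0.028673 + 0.013915 = 0.042588.

0.043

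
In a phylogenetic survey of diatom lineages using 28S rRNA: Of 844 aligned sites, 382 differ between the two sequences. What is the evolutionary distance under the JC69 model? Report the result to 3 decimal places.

0.694

p = 382/844 ≈ 0.452607.
d = −(3/4) ln(1 − 4p/3) = −0.75 ln(1 − 0.603476) = −0.75 ln(0.396524)
  = −0.75 × (-0.925019) = 0.693764 substitutions/site.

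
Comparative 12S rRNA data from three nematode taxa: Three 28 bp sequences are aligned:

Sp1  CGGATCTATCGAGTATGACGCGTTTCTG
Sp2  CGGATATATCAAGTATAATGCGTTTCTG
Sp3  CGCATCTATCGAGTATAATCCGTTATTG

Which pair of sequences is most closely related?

Sp1 and Sp2

Sp1–Sp2: 4/28 differ, p = 0.143, d = 0.158.
Sp1–Sp3: 6/28 differ, p = 0.214, d = 0.252.
Sp2–Sp3: 6/28 differ, p = 0.214, d = 0.252.
The smallest distance is between Sp1 and Sp2.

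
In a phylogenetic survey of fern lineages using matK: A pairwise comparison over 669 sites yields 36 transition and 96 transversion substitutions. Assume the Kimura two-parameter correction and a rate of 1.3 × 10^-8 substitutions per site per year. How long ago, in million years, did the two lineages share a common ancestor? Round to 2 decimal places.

P = 36/669 ≈ 0.053812 and Q = 96/669 ≈ 0.143498.
Under the Kimura two-parameter model, d = −½ ln(1 − 2P − Q) − ¼ ln(1 − 2Q).
1 − 2P − Q = 0.748878, giving −½ ln(0.748878) = 0.144590.
1 − 2Q = 0.713004, giving −¼ ln(0.713004) = 0.084567.
d = 0.144590 + 0.084567 = 0.229157.
Under a molecular clock d = 2μt, so t = d/(2μ) = 0.229157 / (2 × 1.3 × 10^-8) = 8.81 million years.

8.81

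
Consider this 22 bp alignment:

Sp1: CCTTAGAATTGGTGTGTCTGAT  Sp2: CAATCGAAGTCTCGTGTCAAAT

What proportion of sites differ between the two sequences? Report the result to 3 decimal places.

0.409

The sequences differ at 9 of 22 positions (sites 2, 3, 5, 9, 11, 12, 13, 19, 20).
p = 9/22 = 0.409090… ≈ 0.409 (to 3 d.p.).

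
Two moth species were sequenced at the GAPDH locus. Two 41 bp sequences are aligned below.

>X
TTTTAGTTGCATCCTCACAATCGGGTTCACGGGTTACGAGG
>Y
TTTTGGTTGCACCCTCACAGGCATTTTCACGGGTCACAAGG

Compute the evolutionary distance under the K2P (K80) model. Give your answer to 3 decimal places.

Of 41 sites, 6 differences are transitions and 3 are transversions, so P = 6/41 ≈ 0.146341 and Q = 3/41 ≈ 0.073171.
Under the Kimura two-parameter model, d = −½ ln(1 − 2P − Q) − ¼ ln(1 − 2Q).
1 − 2P − Q = 0.634147, giving −½ ln(0.634147) = 0.227737.
1 − 2Q = 0.853658, giving −¼ ln(0.853658) = 0.039556.
d = 0.227737 + 0.039556 = 0.267293.

0.267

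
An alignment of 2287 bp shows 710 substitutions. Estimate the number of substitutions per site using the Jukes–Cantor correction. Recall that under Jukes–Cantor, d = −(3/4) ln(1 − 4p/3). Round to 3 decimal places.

0.401

p = 710/2287 ≈ 0.31045.
d = −(3/4) ln(1 − 4p/3) = −0.75 ln(1 − 0.413933) = −0.75 ln(0.586067)
  = −0.75 × (-0.534321) = 0.400741 substitutions/site.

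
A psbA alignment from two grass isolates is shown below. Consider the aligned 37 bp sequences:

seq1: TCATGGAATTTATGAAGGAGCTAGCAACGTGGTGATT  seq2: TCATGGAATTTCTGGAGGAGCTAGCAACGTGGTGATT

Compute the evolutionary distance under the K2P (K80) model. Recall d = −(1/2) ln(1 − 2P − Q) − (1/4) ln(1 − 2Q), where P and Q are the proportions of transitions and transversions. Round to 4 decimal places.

0.0562

Of 37 sites, 1 differences are transitions and 1 are transversions, so P = 1/37 ≈ 0.027027 and Q = 1/37 ≈ 0.027027.
Under the Kimura two-parameter model, d = −½ ln(1 − 2P − Q) − ¼ ln(1 − 2Q).
1 − 2P − Q = 0.918919, giving −½ ln(0.918919) = 0.042279.
1 − 2Q = 0.945946, giving −¼ ln(0.945946) = 0.013892.
d = 0.042279 + 0.013892 = 0.056171.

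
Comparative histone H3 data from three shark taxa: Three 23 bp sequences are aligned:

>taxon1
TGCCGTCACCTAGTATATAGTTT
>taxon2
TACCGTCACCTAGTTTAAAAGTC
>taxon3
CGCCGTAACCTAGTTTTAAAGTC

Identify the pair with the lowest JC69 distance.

taxon2 and taxon3

taxon1–taxon2: 6/23 differ, p = 0.261, d = 0.321.
taxon1–taxon3: 8/23 differ, p = 0.348, d = 0.467.
taxon2–taxon3: 4/23 differ, p = 0.174, d = 0.198.
The smallest distance is between taxon2 and taxon3.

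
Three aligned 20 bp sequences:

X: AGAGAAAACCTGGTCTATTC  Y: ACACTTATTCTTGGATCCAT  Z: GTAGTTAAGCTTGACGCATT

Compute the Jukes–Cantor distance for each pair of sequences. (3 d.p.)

X–Y: 13/20 sites differ → p = 0.65, d = −0.75 ln(1 − 0.866667) = 1.511179 ≈ 1.511.
X–Z: 11/20 sites differ → p = 0.55, d = −0.75 ln(1 − 0.733333) = 0.991316 ≈ 0.991.
Y–Z: 10/20 sites differ → p = 0.5, d = −0.75 ln(1 − 0.666667) = 0.823960 ≈ 0.824.

d(X,Y) = 1.511, d(X,Z) = 0.991, d(Y,Z) = 0.824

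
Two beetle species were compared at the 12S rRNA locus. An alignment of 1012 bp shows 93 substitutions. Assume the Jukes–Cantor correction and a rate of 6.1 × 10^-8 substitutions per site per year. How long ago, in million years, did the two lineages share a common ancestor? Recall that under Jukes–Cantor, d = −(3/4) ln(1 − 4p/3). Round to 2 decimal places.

p = 93/1012 ≈ 0.091897.
d = −(3/4) ln(1 − 4p/3) = −0.75 ln(1 − 0.122529) = −0.75 ln(0.877471)
  = −0.75 × (-0.130711) = 0.098033 substitutions/site.
Under a molecular clock d = 2μt, so t = d/(2μ) = 0.098033 / (2 × 6.1 × 10^-8) = 0.80 million years.

0.80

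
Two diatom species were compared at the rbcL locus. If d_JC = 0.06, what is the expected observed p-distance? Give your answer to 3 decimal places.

0.058

p = (3/4)(1 − e^(−4d/3)) = 0.75 × (1 − e^(-0.08)) = 0.75 × (1 − 0.923116) = 0.057663.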